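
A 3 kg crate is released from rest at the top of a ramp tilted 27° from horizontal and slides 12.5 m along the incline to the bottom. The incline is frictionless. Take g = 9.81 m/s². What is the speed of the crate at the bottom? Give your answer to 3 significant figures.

10.6 m/s

The weight component along the incline is mg sin 27° = 13.361 N and the normal force is N = mg cos 27° = 26.222 N.
With no friction, a = g sin 27° = 4.4536 m/s².
Starting from rest over a distance of 12.5 m, v² = 2aL = 2 × 4.4536 × 12.5 = 111.3400, so v = 10.5518 m/s.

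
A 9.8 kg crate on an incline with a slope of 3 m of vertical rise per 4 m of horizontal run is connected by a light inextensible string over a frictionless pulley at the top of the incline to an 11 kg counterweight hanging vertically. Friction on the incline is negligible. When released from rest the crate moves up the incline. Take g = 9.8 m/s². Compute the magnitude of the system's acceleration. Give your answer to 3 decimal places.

2.412 m/s²

For the crate on the incline: the weight component along the slope is m₁g sin 36.87° = 9.8 × 9.8 × 0.6000 = 57.624 N and the normal force is N = m₁g cos 36.87° = 76.832 N.
Newton's second law for the crate (up-slope positive): T − 57.624 = 9.8 a. For the hanging counterweight (downward positive): 11 × 9.8 − T = 11 a.
Adding the two equations eliminates T: 50.176 = 20.8 a, so a = 2.4123 m/s².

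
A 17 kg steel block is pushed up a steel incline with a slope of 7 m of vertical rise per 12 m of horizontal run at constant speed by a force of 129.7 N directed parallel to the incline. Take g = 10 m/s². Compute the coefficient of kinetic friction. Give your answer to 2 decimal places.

At constant speed ΣF = 0 along the incline. The applied 129.7 N acts up the slope; the weight component mg sin 30.26° = 85.658 N and kinetic friction μN both act down the slope.
So 129.7 = 85.658 + μ × 146.842, giving μ = (129.7 − 85.658) / 146.842 = 0.2999.

0.30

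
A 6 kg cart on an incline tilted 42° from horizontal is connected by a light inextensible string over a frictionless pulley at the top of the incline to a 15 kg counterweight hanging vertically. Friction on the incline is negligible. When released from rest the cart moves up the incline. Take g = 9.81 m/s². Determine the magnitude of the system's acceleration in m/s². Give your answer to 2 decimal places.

For the cart on the incline: the weight component along the slope is m₁g sin 42° = 6 × 9.81 × 0.6691 = 39.383 N and the normal force is N = m₁g cos 42° = 43.742 N.
Newton's second law for the cart (up-slope positive): T − 39.383 = 6 a. For the hanging counterweight (downward positive): 15 × 9.81 − T = 15 a.
Adding the two equations eliminates T: 107.767 = 21 a, so a = 5.1318 m/s².

5.13 m/s²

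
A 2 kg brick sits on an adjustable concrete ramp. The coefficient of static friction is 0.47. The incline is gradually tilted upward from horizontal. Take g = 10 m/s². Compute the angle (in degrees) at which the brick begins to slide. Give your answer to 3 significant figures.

25.2°

At the threshold of sliding, static friction is at its maximum μ_s N and exactly balances the weight component along the incline: mg sin θ = μ_s mg cos θ.
Hence tan θ = μ_s = 0.47, so θ = arctan(0.47) = 25.1735°.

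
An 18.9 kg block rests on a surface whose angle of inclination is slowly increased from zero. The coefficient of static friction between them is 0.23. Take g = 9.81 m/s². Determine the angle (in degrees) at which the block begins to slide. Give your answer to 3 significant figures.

13.0°

At the threshold of sliding, static friction is at its maximum μ_s N and exactly balances the weight component along the incline: mg sin θ = μ_s mg cos θ.
Hence tan θ = μ_s = 0.23, so θ = arctan(0.23) = 12.9528°.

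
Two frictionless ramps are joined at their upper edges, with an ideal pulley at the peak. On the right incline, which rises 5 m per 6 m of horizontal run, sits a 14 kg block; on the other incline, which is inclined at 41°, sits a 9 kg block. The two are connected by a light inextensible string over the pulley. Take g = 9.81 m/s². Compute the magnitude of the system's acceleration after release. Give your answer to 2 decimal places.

1.30 m/s²

Resolve each weight along its own incline: the 14 kg mass has component 14 × 9.81 × sin 39.81° = 87.923 N down its slope, and the 9 kg mass has 9 × 9.81 × sin 41° = 57.923 N down its slope.
The 14 kg side's 87.923 N exceeds the other side's 57.923 N, so that mass slides down and the 9 kg mass slides up. Taking that direction as positive, Newton's second law for the whole system gives 87.923 − 57.923 = (14 + 9) a, so a = 30.000 / 23 = 1.3043 m/s².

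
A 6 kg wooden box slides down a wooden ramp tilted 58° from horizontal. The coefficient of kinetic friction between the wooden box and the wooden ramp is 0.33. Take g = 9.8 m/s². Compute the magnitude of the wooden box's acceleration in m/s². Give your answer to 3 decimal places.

Resolving the weight along the incline: the component pulling the wooden box down the slope is mg sin 58° = 6 × 9.8 × 0.8480 = 49.862 N, and the normal force is N = mg cos 58° = 6 × 9.8 × 0.5299 = 31.158 N.
Kinetic friction acts up the slope with magnitude f = μN = 0.33 × 31.158 = 10.282 N.
Net force along the incline is 49.862 − 10.282 = 39.580 N, so a = 39.580 / 6 = 6.5967 m/s².

6.597 m/s²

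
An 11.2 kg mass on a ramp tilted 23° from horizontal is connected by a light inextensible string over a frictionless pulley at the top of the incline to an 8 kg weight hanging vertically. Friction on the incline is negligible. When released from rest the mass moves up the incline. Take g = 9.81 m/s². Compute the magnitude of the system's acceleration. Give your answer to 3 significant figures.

For the mass on the incline: the weight component along the slope is m₁g sin 23° = 11.2 × 9.81 × 0.3907 = 42.927 N and the normal force is N = m₁g cos 23° = 101.138 N.
Newton's second law for the mass (up-slope positive): T − 42.927 = 11.2 a. For the hanging weight (downward positive): 8 × 9.81 − T = 8 a.
Adding the two equations eliminates T: 35.553 = 19.2 a, so a = 1.8517 m/s².

1.85 m/s²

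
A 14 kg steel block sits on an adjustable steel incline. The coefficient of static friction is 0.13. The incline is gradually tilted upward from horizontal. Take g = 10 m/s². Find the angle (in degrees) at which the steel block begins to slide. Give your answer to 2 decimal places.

7.41°

At the threshold of sliding, static friction is at its maximum μ_s N and exactly balances the weight component along the incline: mg sin θ = μ_s mg cos θ.
Hence tan θ = μ_s = 0.13, so θ = arctan(0.13) = 7.4069°.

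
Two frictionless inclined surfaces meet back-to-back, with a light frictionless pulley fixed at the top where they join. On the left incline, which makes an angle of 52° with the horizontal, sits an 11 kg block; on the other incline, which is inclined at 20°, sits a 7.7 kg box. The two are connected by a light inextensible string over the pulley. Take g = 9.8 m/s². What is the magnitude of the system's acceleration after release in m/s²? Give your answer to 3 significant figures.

Resolve each weight along its own incline: the 11 kg mass has component 11 × 9.8 × sin 52° = 84.948 N down its slope, and the 7.7 kg mass has 7.7 × 9.8 × sin 20° = 25.809 N down its slope.
The 11 kg side's 84.948 N exceeds the other side's 25.809 N, so that mass slides down and the 7.7 kg mass slides up. Taking that direction as positive, Newton's second law for the whole system gives 84.948 − 25.809 = (11 + 7.7) a, so a = 59.139 / 18.7 = 3.1625 m/s².

3.16 m/s²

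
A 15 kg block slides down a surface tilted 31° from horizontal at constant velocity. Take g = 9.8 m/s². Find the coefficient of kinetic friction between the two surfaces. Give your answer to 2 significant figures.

0.60

At constant velocity the net force along the incline is zero: mg sin 31° = μ mg cos 31°.
So μ = tan 31° = 0.5150 / 0.8572 = 0.6008.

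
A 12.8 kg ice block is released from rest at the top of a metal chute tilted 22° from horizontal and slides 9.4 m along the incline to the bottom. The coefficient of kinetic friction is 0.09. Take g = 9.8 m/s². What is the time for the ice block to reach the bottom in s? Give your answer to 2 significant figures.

2.6 s

The weight component along the incline is mg sin 22° = 46.991 N and the normal force is N = mg cos 22° = 116.306 N.
Friction up the slope is f = μN = 0.09 × 116.306 = 10.468 N, so the net downslope force is 46.991 − 10.468 = 36.523 N and a = 36.523 / 12.8 = 2.8534 m/s².
Starting from rest, L = ½at², so t = √(2L/a) = √(2 × 9.4 / 2.8534) = 2.5668 s.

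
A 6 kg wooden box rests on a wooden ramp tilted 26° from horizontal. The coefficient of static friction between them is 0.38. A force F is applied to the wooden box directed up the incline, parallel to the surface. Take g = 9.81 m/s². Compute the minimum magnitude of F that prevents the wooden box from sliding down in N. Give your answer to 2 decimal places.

The normal force is N = mg cos 26° = 52.903 N. With F at its minimum the wooden box is on the verge of sliding down, so static friction is at its maximum μ_s N = 0.38 × 52.903 = 20.103 N and acts up the slope.
Equilibrium along the incline: F + μ_s N = mg sin 26°, so F = 25.803 − 20.103 = 5.700 N.

5.70 N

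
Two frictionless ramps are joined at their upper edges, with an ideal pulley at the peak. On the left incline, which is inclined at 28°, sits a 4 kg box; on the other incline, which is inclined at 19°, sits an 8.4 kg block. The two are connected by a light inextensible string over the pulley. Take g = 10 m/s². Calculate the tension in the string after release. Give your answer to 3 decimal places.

Resolve each weight along its own incline: the 4 kg mass has component 4 × 10 × sin 28° = 18.779 N down its slope, and the 8.4 kg mass has 8.4 × 10 × sin 19° = 27.348 N down its slope.
The 8.4 kg side's 27.348 N exceeds the other side's 18.779 N, so that mass slides down and the 4 kg mass slides up. Taking that direction as positive, Newton's second law for the whole system gives 27.348 − 18.779 = (4 + 8.4) a, so a = 8.569 / 12.4 = 0.6910 m/s².
For the 4 kg mass (up-slope positive): T − 18.779 = 4 × 0.6910, so T = 21.543 N.

21.543 N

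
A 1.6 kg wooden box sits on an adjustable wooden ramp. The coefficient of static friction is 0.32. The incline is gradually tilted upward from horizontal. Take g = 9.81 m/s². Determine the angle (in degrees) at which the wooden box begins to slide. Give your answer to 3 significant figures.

At the threshold of sliding, static friction is at its maximum μ_s N and exactly balances the weight component along the incline: mg sin θ = μ_s mg cos θ.
Hence tan θ = μ_s = 0.32, so θ = arctan(0.32) = 17.7447°.

17.7°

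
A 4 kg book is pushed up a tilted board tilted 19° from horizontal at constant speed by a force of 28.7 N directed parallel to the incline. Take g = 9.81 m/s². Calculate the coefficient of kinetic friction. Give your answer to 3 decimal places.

0.429

At constant speed ΣF = 0 along the incline. The applied 28.7 N acts up the slope; the weight component mg sin 19° = 12.775 N and kinetic friction μN both act down the slope.
So 28.7 = 12.775 + μ × 37.102, giving μ = (28.7 − 12.775) / 37.102 = 0.4292.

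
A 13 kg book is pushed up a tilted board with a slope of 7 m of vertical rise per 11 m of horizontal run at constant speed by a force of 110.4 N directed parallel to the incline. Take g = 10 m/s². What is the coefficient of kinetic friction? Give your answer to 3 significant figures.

0.370

At constant speed ΣF = 0 along the incline. The applied 110.4 N acts up the slope; the weight component mg sin 32.47° = 69.794 N and kinetic friction μN both act down the slope.
So 110.4 = 69.794 + μ × 109.676, giving μ = (110.4 − 69.794) / 109.676 = 0.3702.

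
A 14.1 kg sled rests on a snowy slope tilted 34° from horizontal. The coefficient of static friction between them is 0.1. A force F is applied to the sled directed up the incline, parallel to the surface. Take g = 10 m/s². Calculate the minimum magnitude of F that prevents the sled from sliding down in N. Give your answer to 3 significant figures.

67.2 N

The normal force is N = mg cos 34° = 116.894 N. With F at its minimum the sled is on the verge of sliding down, so static friction is at its maximum μ_s N = 0.1 × 116.894 = 11.689 N and acts up the slope.
Equilibrium along the incline: F + μ_s N = mg sin 34°, so F = 78.846 − 11.689 = 67.157 N.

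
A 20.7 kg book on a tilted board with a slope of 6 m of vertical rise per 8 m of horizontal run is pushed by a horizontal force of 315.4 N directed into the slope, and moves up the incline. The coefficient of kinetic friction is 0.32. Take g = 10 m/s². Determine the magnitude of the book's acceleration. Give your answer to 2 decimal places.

0.70 m/s²

The horizontal push has components F cos 36.87° = 315.4 × 0.8000 = 252.320 N up the incline and F sin 36.87° = 315.4 × 0.6000 = 189.240 N pressing into the surface.
The normal force is therefore N = mg cos 36.87° + F sin 36.87° = 165.600 + 189.240 = 354.840 N, and kinetic friction down the slope is μN = 0.32 × 354.840 = 113.549 N.
Along the incline: F cos 36.87° − mg sin 36.87° − μN = ma, so 252.320 − 124.200 − 113.549 = 20.7 a, giving a = 0.7039 m/s².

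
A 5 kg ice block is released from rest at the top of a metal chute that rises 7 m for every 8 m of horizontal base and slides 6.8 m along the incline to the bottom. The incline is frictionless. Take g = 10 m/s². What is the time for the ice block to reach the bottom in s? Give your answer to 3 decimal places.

1.437 s

The weight component along the incline is mg sin 41.19° = 32.925 N and the normal force is N = mg cos 41.19° = 37.629 N.
With no friction, a = g sin 41.19° = 6.5850 m/s².
Starting from rest, L = ½at², so t = √(2L/a) = √(2 × 6.8 / 6.5850) = 1.4371 s.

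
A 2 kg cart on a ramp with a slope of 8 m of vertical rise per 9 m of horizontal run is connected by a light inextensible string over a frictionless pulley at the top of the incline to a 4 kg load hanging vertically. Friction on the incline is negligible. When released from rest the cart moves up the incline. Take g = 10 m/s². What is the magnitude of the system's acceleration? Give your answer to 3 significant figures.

4.45 m/s²

For the cart on the incline: the weight component along the slope is m₁g sin 41.63° = 2 × 10 × 0.6644 = 13.288 N and the normal force is N = m₁g cos 41.63° = 14.948 N.
Newton's second law for the cart (up-slope positive): T − 13.288 = 2 a. For the hanging load (downward positive): 4 × 10 − T = 4 a.
Adding the two equations eliminates T: 26.712 = 6 a, so a = 4.4520 m/s².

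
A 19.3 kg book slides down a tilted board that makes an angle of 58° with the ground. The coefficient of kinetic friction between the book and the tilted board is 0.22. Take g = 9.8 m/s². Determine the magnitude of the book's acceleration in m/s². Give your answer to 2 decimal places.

7.17 m/s²

Resolving the weight along the incline: the component pulling the book down the slope is mg sin 58° = 19.3 × 9.8 × 0.8480 = 160.391 N, and the normal force is N = mg cos 58° = 19.3 × 9.8 × 0.5299 = 100.225 N.
Kinetic friction acts up the slope with magnitude f = μN = 0.22 × 100.225 = 22.049 N.
Net force along the incline is 160.391 − 22.049 = 138.342 N, so a = 138.342 / 19.3 = 7.1680 m/s².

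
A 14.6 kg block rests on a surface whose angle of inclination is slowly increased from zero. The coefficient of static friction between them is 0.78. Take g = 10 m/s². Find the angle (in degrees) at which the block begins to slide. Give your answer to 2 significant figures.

38°

At the threshold of sliding, static friction is at its maximum μ_s N and exactly balances the weight component along the incline: mg sin θ = μ_s mg cos θ.
Hence tan θ = μ_s = 0.78, so θ = arctan(0.78) = 37.9542°.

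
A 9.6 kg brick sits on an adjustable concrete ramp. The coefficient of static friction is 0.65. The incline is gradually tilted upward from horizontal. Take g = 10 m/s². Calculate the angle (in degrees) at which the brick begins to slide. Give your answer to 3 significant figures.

At the threshold of sliding, static friction is at its maximum μ_s N and exactly balances the weight component along the incline: mg sin θ = μ_s mg cos θ.
Hence tan θ = μ_s = 0.65, so θ = arctan(0.65) = 33.0239°.

33.0°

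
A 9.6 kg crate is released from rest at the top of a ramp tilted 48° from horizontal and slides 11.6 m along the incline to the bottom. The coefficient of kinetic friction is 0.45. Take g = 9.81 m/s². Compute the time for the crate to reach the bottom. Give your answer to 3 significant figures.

The weight component along the incline is mg sin 48° = 69.986 N and the normal force is N = mg cos 48° = 63.016 N.
Friction up the slope is f = μN = 0.45 × 63.016 = 28.357 N, so the net downslope force is 69.986 − 28.357 = 41.629 N and a = 41.629 / 9.6 = 4.3364 m/s².
Starting from rest, L = ½at², so t = √(2L/a) = √(2 × 11.6 / 4.3364) = 2.3130 s.

2.31 s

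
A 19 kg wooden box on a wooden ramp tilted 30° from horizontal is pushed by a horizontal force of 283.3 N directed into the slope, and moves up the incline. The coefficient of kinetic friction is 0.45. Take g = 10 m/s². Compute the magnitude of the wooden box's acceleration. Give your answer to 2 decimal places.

0.66 m/s²

The horizontal push has components F cos 30° = 283.3 × 0.8660 = 245.338 N up the incline and F sin 30° = 283.3 × 0.5000 = 141.650 N pressing into the surface.
The normal force is therefore N = mg cos 30° + F sin 30° = 164.540 + 141.650 = 306.190 N, and kinetic friction down the slope is μN = 0.45 × 306.190 = 137.786 N.
Along the incline: F cos 30° − mg sin 30° − μN = ma, so 245.338 − 95.000 − 137.786 = 19 a, giving a = 0.6606 m/s².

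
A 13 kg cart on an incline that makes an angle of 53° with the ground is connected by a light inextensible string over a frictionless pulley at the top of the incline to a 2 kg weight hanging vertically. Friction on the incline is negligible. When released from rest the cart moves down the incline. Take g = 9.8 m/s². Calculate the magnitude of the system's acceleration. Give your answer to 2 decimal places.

5.48 m/s²

For the cart on the incline: the weight component along the slope is m₁g sin 53° = 13 × 9.8 × 0.7986 = 101.742 N and the normal force is N = m₁g cos 53° = 76.671 N.
Newton's second law for the cart (down-slope positive): 101.742 − T = 13 a. For the hanging weight (upward positive): T − 2 × 9.8 = 2 a.
Adding the two equations eliminates T: 82.142 = 15 a, so a = 5.4761 m/s².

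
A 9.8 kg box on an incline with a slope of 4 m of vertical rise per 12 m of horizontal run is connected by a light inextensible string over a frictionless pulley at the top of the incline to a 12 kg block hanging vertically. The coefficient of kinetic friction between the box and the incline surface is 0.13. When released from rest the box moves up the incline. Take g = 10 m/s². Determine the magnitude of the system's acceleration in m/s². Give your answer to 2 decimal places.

3.53 m/s²

For the box on the incline: the weight component along the slope is m₁g sin 18.43° = 9.8 × 10 × 0.3162 = 30.988 N and the normal force is N = m₁g cos 18.43° = 92.971 N.
Kinetic friction opposes the box's motion up the incline: f = μN = 0.13 × 92.971 = 12.086 N acting down the slope.
Newton's second law for the box (up-slope positive): T − 30.988 − 12.086 = 9.8 a. For the hanging block (downward positive): 12 × 10 − T = 12 a.
Adding the two equations eliminates T: 76.926 = 21.8 a, so a = 3.5287 m/s².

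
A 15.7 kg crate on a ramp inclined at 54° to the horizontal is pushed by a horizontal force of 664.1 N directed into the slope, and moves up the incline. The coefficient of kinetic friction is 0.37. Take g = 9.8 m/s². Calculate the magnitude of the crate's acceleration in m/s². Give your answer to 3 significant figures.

2.14 m/s²

The horizontal push has components F cos 54° = 664.1 × 0.5878 = 390.358 N up the incline and F sin 54° = 664.1 × 0.8090 = 537.257 N pressing into the surface.
The normal force is therefore N = mg cos 54° + F sin 54° = 90.439 + 537.257 = 627.696 N, and kinetic friction down the slope is μN = 0.37 × 627.696 = 232.248 N.
Along the incline: F cos 54° − mg sin 54° − μN = ma, so 390.358 − 124.473 − 232.248 = 15.7 a, giving a = 2.1425 m/s².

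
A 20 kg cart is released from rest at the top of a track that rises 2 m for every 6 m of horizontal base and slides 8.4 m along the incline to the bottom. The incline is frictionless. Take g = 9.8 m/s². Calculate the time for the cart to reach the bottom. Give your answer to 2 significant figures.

2.3 s

The weight component along the incline is mg sin 18.43° = 61.981 N and the normal force is N = mg cos 18.43° = 185.942 N.
With no friction, a = g sin 18.43° = 3.0990 m/s².
Starting from rest, L = ½at², so t = √(2L/a) = √(2 × 8.4 / 3.0990) = 2.3283 s.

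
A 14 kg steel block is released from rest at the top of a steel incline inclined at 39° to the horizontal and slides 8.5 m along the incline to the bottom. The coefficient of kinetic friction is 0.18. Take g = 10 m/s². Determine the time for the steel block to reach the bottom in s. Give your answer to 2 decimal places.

The weight component along the incline is mg sin 39° = 88.105 N and the normal force is N = mg cos 39° = 108.800 N.
Friction up the slope is f = μN = 0.18 × 108.800 = 19.584 N, so the net downslope force is 88.105 − 19.584 = 68.521 N and a = 68.521 / 14 = 4.8944 m/s².
Starting from rest, L = ½at², so t = √(2L/a) = √(2 × 8.5 / 4.8944) = 1.8637 s.

1.86 s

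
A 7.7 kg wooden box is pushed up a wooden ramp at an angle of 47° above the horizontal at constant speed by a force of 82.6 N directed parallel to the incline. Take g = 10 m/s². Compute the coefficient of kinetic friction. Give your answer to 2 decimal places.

0.50

At constant speed ΣF = 0 along the incline. The applied 82.6 N acts up the slope; the weight component mg sin 47° = 56.314 N and kinetic friction μN both act down the slope.
So 82.6 = 56.314 + μ × 52.514, giving μ = (82.6 − 56.314) / 52.514 = 0.5006.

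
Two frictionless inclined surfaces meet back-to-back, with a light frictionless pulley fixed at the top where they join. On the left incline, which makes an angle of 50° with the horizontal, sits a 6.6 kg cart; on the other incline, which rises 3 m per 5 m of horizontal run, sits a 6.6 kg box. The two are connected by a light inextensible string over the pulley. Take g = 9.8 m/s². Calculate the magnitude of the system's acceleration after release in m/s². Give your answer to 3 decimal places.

Resolve each weight along its own incline: the 6.6 kg mass has component 6.6 × 9.8 × sin 50° = 49.548 N down its slope, and the 6.6 kg mass has 6.6 × 9.8 × sin 30.96° = 33.278 N down its slope.
The 6.6 kg side's 49.548 N exceeds the other side's 33.278 N, so that mass slides down and the 6.6 kg mass slides up. Taking that direction as positive, Newton's second law for the whole system gives 49.548 − 33.278 = (6.6 + 6.6) a, so a = 16.270 / 13.2 = 1.2326 m/s².

1.233 m/s²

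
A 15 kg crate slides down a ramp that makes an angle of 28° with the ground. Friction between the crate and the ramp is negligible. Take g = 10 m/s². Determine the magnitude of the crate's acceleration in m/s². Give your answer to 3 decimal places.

Resolving the weight along the incline: the component pulling the crate down the slope is mg sin 28° = 15 × 10 × 0.4695 = 70.425 N, and the normal force is N = mg cos 28° = 15 × 10 × 0.8829 = 132.435 N.
With no friction the net force along the incline is 70.425 N, so a = g sin 28° = 70.425 / 15 = 4.6950 m/s².

4.695 m/s²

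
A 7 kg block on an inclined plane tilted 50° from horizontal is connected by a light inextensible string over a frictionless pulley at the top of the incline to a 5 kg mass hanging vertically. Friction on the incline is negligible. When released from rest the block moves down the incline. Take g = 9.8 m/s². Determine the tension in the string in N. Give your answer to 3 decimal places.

50.479 N

For the block on the incline: the weight component along the slope is m₁g sin 50° = 7 × 9.8 × 0.7660 = 52.548 N and the normal force is N = m₁g cos 50° = 44.095 N.
Newton's second law for the block (down-slope positive): 52.548 − T = 7 a. For the hanging mass (upward positive): T − 5 × 9.8 = 5 a.
Adding the two equations eliminates T: 3.548 = 12 a, so a = 0.2957 m/s².
Then from the hanging mass's equation, T = 5 × (9.8 + 0.2957) = 50.479 N.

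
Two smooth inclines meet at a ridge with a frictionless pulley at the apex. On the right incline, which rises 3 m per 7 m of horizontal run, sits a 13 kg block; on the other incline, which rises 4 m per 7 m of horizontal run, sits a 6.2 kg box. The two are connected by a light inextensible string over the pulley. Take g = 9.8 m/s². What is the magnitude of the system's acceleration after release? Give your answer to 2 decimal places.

1.04 m/s²

Resolve each weight along its own incline: the 13 kg mass has component 13 × 9.8 × sin 23.20° = 50.185 N down its slope, and the 6.2 kg mass has 6.2 × 9.8 × sin 29.74° = 30.145 N down its slope.
The 13 kg side's 50.185 N exceeds the other side's 30.145 N, so that mass slides down and the 6.2 kg mass slides up. Taking that direction as positive, Newton's second law for the whole system gives 50.185 − 30.145 = (13 + 6.2) a, so a = 20.040 / 19.2 = 1.0437 m/s².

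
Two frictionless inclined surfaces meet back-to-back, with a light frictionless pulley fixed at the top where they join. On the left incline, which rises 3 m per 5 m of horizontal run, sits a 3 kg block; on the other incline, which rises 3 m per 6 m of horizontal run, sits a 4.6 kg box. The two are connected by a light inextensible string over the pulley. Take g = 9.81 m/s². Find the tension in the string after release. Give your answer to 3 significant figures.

Resolve each weight along its own incline: the 3 kg mass has component 3 × 9.81 × sin 30.96° = 15.142 N down its slope, and the 4.6 kg mass has 4.6 × 9.81 × sin 26.57° = 20.181 N down its slope.
The 4.6 kg side's 20.181 N exceeds the other side's 15.142 N, so that mass slides down and the 3 kg mass slides up. Taking that direction as positive, Newton's second law for the whole system gives 20.181 − 15.142 = (3 + 4.6) a, so a = 5.039 / 7.6 = 0.6630 m/s².
For the 3 kg mass (up-slope positive): T − 15.142 = 3 × 0.6630, so T = 17.131 N.

17.1 N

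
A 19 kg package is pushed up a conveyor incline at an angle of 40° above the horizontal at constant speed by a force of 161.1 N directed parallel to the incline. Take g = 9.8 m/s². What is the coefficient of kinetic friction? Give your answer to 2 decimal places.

At constant speed ΣF = 0 along the incline. The applied 161.1 N acts up the slope; the weight component mg sin 40° = 119.687 N and kinetic friction μN both act down the slope.
So 161.1 = 119.687 + μ × 142.637, giving μ = (161.1 − 119.687) / 142.637 = 0.2903.

0.29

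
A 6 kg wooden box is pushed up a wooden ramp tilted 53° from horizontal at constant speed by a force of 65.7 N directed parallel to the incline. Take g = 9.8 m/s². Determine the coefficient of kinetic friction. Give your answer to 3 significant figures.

0.530

At constant speed ΣF = 0 along the incline. The applied 65.7 N acts up the slope; the weight component mg sin 53° = 46.960 N and kinetic friction μN both act down the slope.
So 65.7 = 46.960 + μ × 35.387, giving μ = (65.7 − 46.960) / 35.387 = 0.5296.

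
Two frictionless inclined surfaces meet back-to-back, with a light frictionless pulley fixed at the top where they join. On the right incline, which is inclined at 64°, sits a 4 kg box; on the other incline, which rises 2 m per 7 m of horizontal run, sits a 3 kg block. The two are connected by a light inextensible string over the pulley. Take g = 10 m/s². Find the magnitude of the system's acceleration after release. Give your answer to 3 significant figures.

Resolve each weight along its own incline: the 4 kg mass has component 4 × 10 × sin 64° = 35.952 N down its slope, and the 3 kg mass has 3 × 10 × sin 15.95° = 8.242 N down its slope.
The 4 kg side's 35.952 N exceeds the other side's 8.242 N, so that mass slides down and the 3 kg mass slides up. Taking that direction as positive, Newton's second law for the whole system gives 35.952 − 8.242 = (4 + 3) a, so a = 27.710 / 7 = 3.9586 m/s².

3.96 m/s²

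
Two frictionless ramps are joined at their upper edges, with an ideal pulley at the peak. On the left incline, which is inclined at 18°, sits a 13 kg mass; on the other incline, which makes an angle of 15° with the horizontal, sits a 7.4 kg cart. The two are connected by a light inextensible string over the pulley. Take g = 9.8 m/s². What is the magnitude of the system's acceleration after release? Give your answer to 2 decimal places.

Resolve each weight along its own incline: the 13 kg mass has component 13 × 9.8 × sin 18° = 39.369 N down its slope, and the 7.4 kg mass has 7.4 × 9.8 × sin 15° = 18.770 N down its slope.
The 13 kg side's 39.369 N exceeds the other side's 18.770 N, so that mass slides down and the 7.4 kg mass slides up. Taking that direction as positive, Newton's second law for the whole system gives 39.369 − 18.770 = (13 + 7.4) a, so a = 20.599 / 20.4 = 1.0098 m/s².

1.01 m/s²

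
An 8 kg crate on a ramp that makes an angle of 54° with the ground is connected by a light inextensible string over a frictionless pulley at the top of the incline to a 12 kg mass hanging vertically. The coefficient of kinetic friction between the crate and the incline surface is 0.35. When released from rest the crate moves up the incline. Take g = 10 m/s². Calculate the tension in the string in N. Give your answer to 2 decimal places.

For the crate on the incline: the weight component along the slope is m₁g sin 54° = 8 × 10 × 0.8090 = 64.720 N and the normal force is N = m₁g cos 54° = 47.023 N.
Kinetic friction opposes the crate's motion up the incline: f = μN = 0.35 × 47.023 = 16.458 N acting down the slope.
Newton's second law for the crate (up-slope positive): T − 64.720 − 16.458 = 8 a. For the hanging mass (downward positive): 12 × 10 − T = 12 a.
Adding the two equations eliminates T: 38.822 = 20 a, so a = 1.9411 m/s².
Then from the hanging mass's equation, T = 12 × (10 − 1.9411) = 96.707 N.

96.71 N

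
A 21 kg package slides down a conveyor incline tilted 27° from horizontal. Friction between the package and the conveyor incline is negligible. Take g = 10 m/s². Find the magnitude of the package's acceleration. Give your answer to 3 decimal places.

Resolving the weight along the incline: the component pulling the package down the slope is mg sin 27° = 21 × 10 × 0.4540 = 95.340 N, and the normal force is N = mg cos 27° = 21 × 10 × 0.8910 = 187.110 N.
With no friction the net force along the incline is 95.340 N, so a = g sin 27° = 95.340 / 21 = 4.5400 m/s².

4.540 m/s²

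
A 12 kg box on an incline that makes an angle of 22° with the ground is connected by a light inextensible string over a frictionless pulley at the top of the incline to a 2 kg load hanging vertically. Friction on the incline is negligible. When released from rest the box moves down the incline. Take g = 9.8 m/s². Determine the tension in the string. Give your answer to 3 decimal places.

23.093 N

For the box on the incline: the weight component along the slope is m₁g sin 22° = 12 × 9.8 × 0.3746 = 44.053 N and the normal force is N = m₁g cos 22° = 109.037 N.
Newton's second law for the box (down-slope positive): 44.053 − T = 12 a. For the hanging load (upward positive): T − 2 × 9.8 = 2 a.
Adding the two equations eliminates T: 24.453 = 14 a, so a = 1.7466 m/s².
Then from the hanging load's equation, T = 2 × (9.8 + 1.7466) = 23.093 N.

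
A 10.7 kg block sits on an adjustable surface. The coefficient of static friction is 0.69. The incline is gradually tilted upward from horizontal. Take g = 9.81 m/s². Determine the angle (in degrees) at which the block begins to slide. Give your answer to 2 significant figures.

At the threshold of sliding, static friction is at its maximum μ_s N and exactly balances the weight component along the incline: mg sin θ = μ_s mg cos θ.
Hence tan θ = μ_s = 0.69, so θ = arctan(0.69) = 34.6057°.

35°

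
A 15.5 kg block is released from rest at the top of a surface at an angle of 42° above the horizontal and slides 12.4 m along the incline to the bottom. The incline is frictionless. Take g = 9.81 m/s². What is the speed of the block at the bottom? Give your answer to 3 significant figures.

The weight component along the incline is mg sin 42° = 101.745 N and the normal force is N = mg cos 42° = 112.999 N.
With no friction, a = g sin 42° = 6.5642 m/s².
Starting from rest over a distance of 12.4 m, v² = 2aL = 2 × 6.5642 × 12.4 = 162.7922, so v = 12.7590 m/s.

12.8 m/s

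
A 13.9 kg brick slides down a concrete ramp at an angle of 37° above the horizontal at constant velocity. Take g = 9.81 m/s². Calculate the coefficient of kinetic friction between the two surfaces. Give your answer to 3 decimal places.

At constant velocity the net force along the incline is zero: mg sin 37° = μ mg cos 37°.
So μ = tan 37° = 0.6018 / 0.7986 = 0.7536.

0.754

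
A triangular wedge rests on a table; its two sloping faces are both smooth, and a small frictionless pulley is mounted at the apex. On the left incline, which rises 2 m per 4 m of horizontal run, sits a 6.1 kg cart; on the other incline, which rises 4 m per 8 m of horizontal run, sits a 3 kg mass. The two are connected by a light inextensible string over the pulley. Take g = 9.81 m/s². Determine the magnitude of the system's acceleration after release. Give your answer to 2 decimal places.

1.49 m/s²

Resolve each weight along its own incline: the 6.1 kg mass has component 6.1 × 9.81 × sin 26.57° = 26.762 N down its slope, and the 3 kg mass has 3 × 9.81 × sin 26.57° = 13.161 N down its slope.
The 6.1 kg side's 26.762 N exceeds the other side's 13.161 N, so that mass slides down and the 3 kg mass slides up. Taking that direction as positive, Newton's second law for the whole system gives 26.762 − 13.161 = (6.1 + 3) a, so a = 13.601 / 9.1 = 1.4946 m/s².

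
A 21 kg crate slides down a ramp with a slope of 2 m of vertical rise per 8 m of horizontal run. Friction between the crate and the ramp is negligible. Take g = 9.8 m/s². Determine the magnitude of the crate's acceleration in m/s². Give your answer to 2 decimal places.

Resolving the weight along the incline: the component pulling the crate down the slope is mg sin 14.04° = 21 × 9.8 × 0.2425 = 49.907 N, and the normal force is N = mg cos 14.04° = 21 × 9.8 × 0.9701 = 199.647 N.
With no friction the net force along the incline is 49.907 N, so a = g sin 14.04° = 49.907 / 21 = 2.3765 m/s².

2.38 m/s²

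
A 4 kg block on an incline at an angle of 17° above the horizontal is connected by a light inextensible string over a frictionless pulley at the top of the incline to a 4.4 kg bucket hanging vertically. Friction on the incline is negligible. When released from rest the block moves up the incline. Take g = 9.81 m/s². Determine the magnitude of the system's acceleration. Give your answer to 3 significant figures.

For the block on the incline: the weight component along the slope is m₁g sin 17° = 4 × 9.81 × 0.2924 = 11.474 N and the normal force is N = m₁g cos 17° = 37.525 N.
Newton's second law for the block (up-slope positive): T − 11.474 = 4 a. For the hanging bucket (downward positive): 4.4 × 9.81 − T = 4.4 a.
Adding the two equations eliminates T: 31.690 = 8.4 a, so a = 3.7726 m/s².

3.77 m/s²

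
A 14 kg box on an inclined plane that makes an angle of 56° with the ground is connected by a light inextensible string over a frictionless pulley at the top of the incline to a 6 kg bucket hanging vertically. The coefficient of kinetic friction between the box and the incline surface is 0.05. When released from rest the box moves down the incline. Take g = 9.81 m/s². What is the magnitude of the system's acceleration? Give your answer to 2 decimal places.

2.56 m/s²

For the box on the incline: the weight component along the slope is m₁g sin 56° = 14 × 9.81 × 0.8290 = 113.855 N and the normal force is N = m₁g cos 56° = 76.800 N.
Kinetic friction opposes the box's motion down the incline: f = μN = 0.05 × 76.800 = 3.840 N acting up the slope.
Newton's second law for the box (down-slope positive): 113.855 − 3.840 − T = 14 a. For the hanging bucket (upward positive): T − 6 × 9.81 = 6 a.
Adding the two equations eliminates T: 51.155 = 20 a, so a = 2.5577 m/s².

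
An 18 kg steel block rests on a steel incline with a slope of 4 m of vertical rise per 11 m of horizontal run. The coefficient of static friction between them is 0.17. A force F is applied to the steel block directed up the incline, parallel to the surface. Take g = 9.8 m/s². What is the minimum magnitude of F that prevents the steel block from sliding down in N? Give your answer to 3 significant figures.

32.1 N

The normal force is N = mg cos 19.98° = 165.780 N. With F at its minimum the steel block is on the verge of sliding down, so static friction is at its maximum μ_s N = 0.17 × 165.780 = 28.183 N and acts up the slope.
Equilibrium along the incline: F + μ_s N = mg sin 19.98°, so F = 60.283 − 28.183 = 32.100 N.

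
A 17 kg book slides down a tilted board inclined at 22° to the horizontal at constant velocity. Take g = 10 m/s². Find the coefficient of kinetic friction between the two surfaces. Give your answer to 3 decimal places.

At constant velocity the net force along the incline is zero: mg sin 22° = μ mg cos 22°.
So μ = tan 22° = 0.3746 / 0.9272 = 0.4040.

0.404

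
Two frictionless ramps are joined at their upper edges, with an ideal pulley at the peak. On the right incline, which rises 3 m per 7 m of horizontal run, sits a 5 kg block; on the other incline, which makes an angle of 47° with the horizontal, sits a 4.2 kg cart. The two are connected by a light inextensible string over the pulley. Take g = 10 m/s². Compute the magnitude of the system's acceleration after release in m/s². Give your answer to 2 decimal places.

1.20 m/s²

Resolve each weight along its own incline: the 5 kg mass has component 5 × 10 × sin 23.20° = 19.696 N down its slope, and the 4.2 kg mass has 4.2 × 10 × sin 47° = 30.717 N down its slope.
The 4.2 kg side's 30.717 N exceeds the other side's 19.696 N, so that mass slides down and the 5 kg mass slides up. Taking that direction as positive, Newton's second law for the whole system gives 30.717 − 19.696 = (5 + 4.2) a, so a = 11.021 / 9.2 = 1.1979 m/s².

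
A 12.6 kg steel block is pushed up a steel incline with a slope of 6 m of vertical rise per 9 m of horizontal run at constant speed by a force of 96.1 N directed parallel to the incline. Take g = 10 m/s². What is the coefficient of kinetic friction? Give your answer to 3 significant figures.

0.250

At constant speed ΣF = 0 along the incline. The applied 96.1 N acts up the slope; the weight component mg sin 33.69° = 69.892 N and kinetic friction μN both act down the slope.
So 96.1 = 69.892 + μ × 104.838, giving μ = (96.1 − 69.892) / 104.838 = 0.2500.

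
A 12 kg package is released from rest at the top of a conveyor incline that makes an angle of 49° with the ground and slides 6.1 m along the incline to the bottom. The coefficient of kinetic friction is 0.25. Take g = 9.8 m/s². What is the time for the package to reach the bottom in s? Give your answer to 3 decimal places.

1.452 s

The weight component along the incline is mg sin 49° = 88.754 N and the normal force is N = mg cos 49° = 77.153 N.
Friction up the slope is f = μN = 0.25 × 77.153 = 19.288 N, so the net downslope force is 88.754 − 19.288 = 69.466 N and a = 69.466 / 12 = 5.7888 m/s².
Starting from rest, L = ½at², so t = √(2L/a) = √(2 × 6.1 / 5.7888) = 1.4517 s.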